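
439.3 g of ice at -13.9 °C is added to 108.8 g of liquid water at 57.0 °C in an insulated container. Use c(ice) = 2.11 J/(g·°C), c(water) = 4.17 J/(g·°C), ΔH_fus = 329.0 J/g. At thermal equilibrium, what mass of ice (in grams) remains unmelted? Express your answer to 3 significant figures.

m_ice remaining = 400 g

Heat to warm all ice to 0 °C: 439.3×2.11×13.9 = 12884 J
Heat released by water cooling to 0 °C: 108.8×4.17×57.0 = 25861 J
25861 J < 12884 + 439.3×329.0 = 157413.7 J, so not all ice melts; final T = 0 °C.
Heat left for melting: 25861 − 12884 = 12977 J
Mass melted = 12977 / 329.0 = 39.44 g
Ice remaining = 439.3 − 39.44 = 399.86 g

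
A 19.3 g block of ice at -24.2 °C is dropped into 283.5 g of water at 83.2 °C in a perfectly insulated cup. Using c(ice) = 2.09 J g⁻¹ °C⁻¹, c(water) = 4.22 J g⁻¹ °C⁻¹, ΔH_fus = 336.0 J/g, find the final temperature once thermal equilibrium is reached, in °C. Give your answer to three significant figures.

T_f = 72.1 °C

Heat to bring ice to 0 °C and melt it: q₁ = 19.3×2.09×24.2 + 19.3×336.0 = 7461.0 J
Heat the water can supply cooling to 0 °C: 283.5×4.22×83.2 = 99538.0 J > q₁, so all ice melts.
Energy balance: 283.5×4.22×(83.2 − T) = 7461.0 + 19.3×4.22×(T − 0)
1196.37(83.2 − T) = 7461.0 + 81.446 T
99538.0 − 7461.0 = 1277.816 T
T = 92077.0 / 1277.816 = 72.06 °C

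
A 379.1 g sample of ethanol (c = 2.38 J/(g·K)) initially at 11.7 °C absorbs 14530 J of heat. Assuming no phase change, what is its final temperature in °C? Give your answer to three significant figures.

T_f = 27.8 °C

ΔT = q / (m c) = 14530 / (379.1 × 2.38) = 16.10 °C
T_f = 11.7 + 16.10 = 27.80 °C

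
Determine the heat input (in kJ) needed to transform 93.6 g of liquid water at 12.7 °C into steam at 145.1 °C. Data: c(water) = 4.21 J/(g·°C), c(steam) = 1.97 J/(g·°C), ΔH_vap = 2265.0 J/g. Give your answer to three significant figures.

q1 (heat water 12.7→100.0 °C): 93.6 × 4.21 × 87.3 = 34401 J
q2 (vaporize at 100 °C): 93.6 × 2265.0 = 212004 J
q3 (heat steam 100.0→145.1 °C): 93.6 × 1.97 × 45.1 = 8316 J
Total: 34401 + 212004 + 8316 = 254721 J = 255 kJ

q = 255 kJ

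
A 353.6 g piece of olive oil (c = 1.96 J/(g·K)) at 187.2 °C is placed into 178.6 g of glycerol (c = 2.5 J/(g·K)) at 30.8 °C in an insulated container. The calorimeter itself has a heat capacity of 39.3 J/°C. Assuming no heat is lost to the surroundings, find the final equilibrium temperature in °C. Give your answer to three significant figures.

T_f = 123 °C

Heat lost by olive oil = heat gained by glycerol + calorimeter.
(353.6)(1.96)(187.2 − T) = [(178.6)(2.5) + 39.3](T − 30.8)
693.056 (187.2 − T) = 485.8 (T − 30.8)
129740 − 693.056 T = 485.8 T − 14963
144703 = 1178.856 T
T = 122.7 °C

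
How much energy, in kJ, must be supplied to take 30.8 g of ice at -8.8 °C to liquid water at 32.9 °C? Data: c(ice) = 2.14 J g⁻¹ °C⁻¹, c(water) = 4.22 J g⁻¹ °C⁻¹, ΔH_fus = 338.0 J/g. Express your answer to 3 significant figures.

q = 15.3 kJ

q1 (heat ice -8.8→0.0 °C): 30.8 × 2.14 × 8.8 = 580 J
q2 (melt at 0 °C): 30.8 × 338.0 = 10410 J
q3 (heat water 0.0→32.9 °C): 30.8 × 4.22 × 32.9 = 4276 J
Total: 580 + 10410 + 4276 = 15266 J = 15.3 kJ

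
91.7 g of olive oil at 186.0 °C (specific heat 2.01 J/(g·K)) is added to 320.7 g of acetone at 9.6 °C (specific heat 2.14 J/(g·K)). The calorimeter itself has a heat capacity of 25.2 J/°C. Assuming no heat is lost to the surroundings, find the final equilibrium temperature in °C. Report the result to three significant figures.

T_f = 45.9 °C

Heat lost by olive oil = heat gained by acetone + calorimeter.
(91.7)(2.01)(186.0 − T) = [(320.7)(2.14) + 25.2](T − 9.6)
184.317 (186.0 − T) = 711.498 (T − 9.6)
34283 − 184.317 T = 711.498 T − 6830.4
41113.4 = 895.815 T
T = 45.89 °C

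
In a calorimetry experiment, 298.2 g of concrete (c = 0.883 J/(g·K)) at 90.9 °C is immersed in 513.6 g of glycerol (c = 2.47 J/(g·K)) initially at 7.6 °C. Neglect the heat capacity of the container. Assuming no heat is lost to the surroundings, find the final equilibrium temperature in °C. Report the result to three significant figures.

Heat lost by concrete = heat gained by glycerol.
(298.2)(0.883)(90.9 − T) = (513.6)(2.47)(T − 7.6)
263.3106 (90.9 − T) = 1268.592 (T − 7.6)
23935 − 263.3106 T = 1268.592 T − 9641.3
33576.3 = 1531.9026 T
T = 21.92 °C

T_f = 21.9 °C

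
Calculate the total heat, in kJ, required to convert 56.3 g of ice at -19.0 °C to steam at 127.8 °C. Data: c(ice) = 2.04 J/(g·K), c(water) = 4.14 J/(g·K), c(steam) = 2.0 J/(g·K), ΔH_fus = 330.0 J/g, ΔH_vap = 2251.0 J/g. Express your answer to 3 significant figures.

q = 174 kJ

q1 (heat ice -19.0→0.0 °C): 56.3 × 2.04 × 19.0 = 2182 J
q2 (melt at 0 °C): 56.3 × 330.0 = 18579 J
q3 (heat water 0.0→100.0 °C): 56.3 × 4.14 × 100.0 = 23308 J
q4 (vaporize at 100 °C): 56.3 × 2251.0 = 126731 J
q5 (heat steam 100.0→127.8 °C): 56.3 × 2.0 × 27.8 = 3130 J
Total: 2182 + 18579 + 23308 + 126731 + 3130 = 173930 J = 174 kJ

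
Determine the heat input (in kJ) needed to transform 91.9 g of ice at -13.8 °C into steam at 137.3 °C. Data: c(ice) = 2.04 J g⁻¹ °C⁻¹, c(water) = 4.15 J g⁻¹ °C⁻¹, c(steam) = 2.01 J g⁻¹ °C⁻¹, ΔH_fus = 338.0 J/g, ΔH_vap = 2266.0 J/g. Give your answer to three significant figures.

q1 (heat ice -13.8→0.0 °C): 91.9 × 2.04 × 13.8 = 2587 J
q2 (melt at 0 °C): 91.9 × 338.0 = 31062 J
q3 (heat water 0.0→100.0 °C): 91.9 × 4.15 × 100.0 = 38139 J
q4 (vaporize at 100 °C): 91.9 × 2266.0 = 208245 J
q5 (heat steam 100.0→137.3 °C): 91.9 × 2.01 × 37.3 = 6890 J
Total: 2587 + 31062 + 38139 + 208245 + 6890 = 286923 J = 287 kJ

q = 287 kJ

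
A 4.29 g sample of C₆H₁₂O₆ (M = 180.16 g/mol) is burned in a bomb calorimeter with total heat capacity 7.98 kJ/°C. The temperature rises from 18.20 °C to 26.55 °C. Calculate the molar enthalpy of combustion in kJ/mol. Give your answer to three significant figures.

ΔH = -2800 kJ/mol

ΔT = 26.55 − 18.20 = 8.35 °C
q_cal = C_cal × ΔT = 7.98 × 8.35 = 66.633 kJ
n = 4.29 / 180.16 = 0.02381 mol
q_rxn = −q_cal = -66.633 kJ
ΔH = -66.633 / 0.02381 = -2799 kJ/mol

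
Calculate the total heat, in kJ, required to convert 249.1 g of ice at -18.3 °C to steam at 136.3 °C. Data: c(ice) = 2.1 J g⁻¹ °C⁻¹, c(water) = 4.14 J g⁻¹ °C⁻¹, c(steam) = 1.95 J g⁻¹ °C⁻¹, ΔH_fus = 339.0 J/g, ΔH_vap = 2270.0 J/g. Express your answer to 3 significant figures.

q = 780 kJ

q1 (heat ice -18.3→0.0 °C): 249.1 × 2.1 × 18.3 = 9573 J
q2 (melt at 0 °C): 249.1 × 339.0 = 84445 J
q3 (heat water 0.0→100.0 °C): 249.1 × 4.14 × 100.0 = 103127 J
q4 (vaporize at 100 °C): 249.1 × 2270.0 = 565457 J
q5 (heat steam 100.0→136.3 °C): 249.1 × 1.95 × 36.3 = 17633 J
Total: 9573 + 84445 + 103127 + 565457 + 17633 = 780235 J = 780 kJ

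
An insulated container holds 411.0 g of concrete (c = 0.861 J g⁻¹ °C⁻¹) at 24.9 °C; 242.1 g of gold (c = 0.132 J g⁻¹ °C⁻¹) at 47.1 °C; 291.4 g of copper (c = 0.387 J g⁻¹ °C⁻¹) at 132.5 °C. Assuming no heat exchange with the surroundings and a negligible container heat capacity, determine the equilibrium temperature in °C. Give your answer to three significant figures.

Σ mᵢcᵢ(T − Tᵢ) = 0  ⇒  T = Σ mᵢcᵢTᵢ / Σ mᵢcᵢ
Σ mᵢcᵢ = 411.0×0.861 + 242.1×0.132 + 291.4×0.387 = 498.6000
Σ mᵢcᵢTᵢ = 353.871×24.9 + 31.9572×47.1 + 112.7718×132.5 = 25259
T = 25259 / 498.6000 = 50.66 °C

T_f = 50.7 °C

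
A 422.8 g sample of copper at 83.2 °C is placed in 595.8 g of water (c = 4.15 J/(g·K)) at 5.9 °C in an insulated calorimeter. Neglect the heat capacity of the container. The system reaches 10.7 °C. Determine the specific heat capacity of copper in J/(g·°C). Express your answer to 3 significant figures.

c = 0.387 J/(g·°C)

q_gained = (595.8 × 4.15) × (10.7 − 5.9) = 11870 J
q_lost = 422.8 × c × (83.2 − 10.7) = 30653 c
Set equal: c = 11870 / 30653 = 0.387 J/(g·°C)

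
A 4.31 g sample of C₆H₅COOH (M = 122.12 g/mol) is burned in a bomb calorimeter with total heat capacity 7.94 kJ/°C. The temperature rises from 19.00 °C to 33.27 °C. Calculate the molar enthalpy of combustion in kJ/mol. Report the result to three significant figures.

ΔH = -3210 kJ/mol

ΔT = 33.27 − 19.00 = 14.27 °C
q_cal = C_cal × ΔT = 7.94 × 14.27 = 113.3038 kJ
n = 4.31 / 122.12 = 0.03529 mol
q_rxn = −q_cal = -113.3038 kJ
ΔH = -113.3038 / 0.03529 = -3211 kJ/mol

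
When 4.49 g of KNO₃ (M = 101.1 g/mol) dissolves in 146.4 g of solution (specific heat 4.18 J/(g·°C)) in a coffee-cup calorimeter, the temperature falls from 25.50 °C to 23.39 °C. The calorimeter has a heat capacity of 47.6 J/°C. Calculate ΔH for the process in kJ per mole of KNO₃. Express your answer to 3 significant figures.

ΔH = 31.3 kJ/mol

|ΔT| = |23.39 − 25.50| = 2.11 °C
|q_surr| = (146.4 × 4.18 + 47.6) × 2.11 = 659.552 × 2.11 = 1392 J
n(KNO₃) = 4.49 / 101.1 = 0.04441 mol
Temperature fell, so q_rxn = +|q_surr| = 1.392 kJ
ΔH = q_rxn / n = 31.34 kJ/mol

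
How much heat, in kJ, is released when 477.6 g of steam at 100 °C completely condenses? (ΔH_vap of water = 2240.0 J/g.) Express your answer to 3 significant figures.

q = m × ΔH_vap = 477.6 × 2240.0 = 1070000 J = 1070 kJ

q = 1070 kJ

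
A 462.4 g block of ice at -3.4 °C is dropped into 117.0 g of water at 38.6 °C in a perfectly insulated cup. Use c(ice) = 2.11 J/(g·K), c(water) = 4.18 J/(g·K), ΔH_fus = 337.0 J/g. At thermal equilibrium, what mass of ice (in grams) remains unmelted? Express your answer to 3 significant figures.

m_ice remaining = 416 g

Heat to warm all ice to 0 °C: 462.4×2.11×3.4 = 3317.3 J
Heat released by water cooling to 0 °C: 117.0×4.18×38.6 = 18878 J
18878 J < 3317.3 + 462.4×337.0 = 159146.1 J, so not all ice melts; final T = 0 °C.
Heat left for melting: 18878 − 3317.3 = 15560.7 J
Mass melted = 15560.7 / 337.0 = 46.17 g
Ice remaining = 462.4 − 46.17 = 416.23 g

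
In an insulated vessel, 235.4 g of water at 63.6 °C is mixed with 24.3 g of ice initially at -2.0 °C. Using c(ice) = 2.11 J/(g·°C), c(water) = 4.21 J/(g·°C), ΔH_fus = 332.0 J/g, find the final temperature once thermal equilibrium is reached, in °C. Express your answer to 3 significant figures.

T_f = 50.2 °C

Heat to bring ice to 0 °C and melt it: q₁ = 24.3×2.11×2.0 + 24.3×332.0 = 8170.1 J
Heat the water can supply cooling to 0 °C: 235.4×4.21×63.6 = 63029.8 J > q₁, so all ice melts.
Energy balance: 235.4×4.21×(63.6 − T) = 8170.1 + 24.3×4.21×(T − 0)
991.034(63.6 − T) = 8170.1 + 102.303 T
63029.8 − 8170.1 = 1093.337 T
T = 54859.7 / 1093.337 = 50.18 °C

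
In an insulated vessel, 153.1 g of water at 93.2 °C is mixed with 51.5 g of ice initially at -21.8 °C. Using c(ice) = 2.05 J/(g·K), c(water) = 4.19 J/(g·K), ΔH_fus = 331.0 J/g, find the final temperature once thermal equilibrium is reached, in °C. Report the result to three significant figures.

T_f = 47.2 °C

Heat to bring ice to 0 °C and melt it: q₁ = 51.5×2.05×21.8 + 51.5×331.0 = 19348 J
Heat the water can supply cooling to 0 °C: 153.1×4.19×93.2 = 59786.8 J > q₁, so all ice melts.
Energy balance: 153.1×4.19×(93.2 − T) = 19348 + 51.5×4.19×(T − 0)
641.489(93.2 − T) = 19348 + 215.785 T
59786.8 − 19348 = 857.274 T
T = 40438.8 / 857.274 = 47.17 °C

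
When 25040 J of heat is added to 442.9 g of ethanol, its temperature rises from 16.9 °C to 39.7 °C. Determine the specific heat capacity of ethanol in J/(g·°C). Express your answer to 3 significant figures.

c = 2.48 J/(g·°C)

c = q / (m ΔT) = 25040 / (442.9 × 22.8)
c = 25040 / 10098.12 = 2.48 J/(g·°C)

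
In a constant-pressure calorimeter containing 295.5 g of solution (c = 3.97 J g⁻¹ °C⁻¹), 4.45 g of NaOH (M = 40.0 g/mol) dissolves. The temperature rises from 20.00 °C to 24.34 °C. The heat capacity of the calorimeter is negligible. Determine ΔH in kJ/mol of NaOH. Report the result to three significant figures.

|ΔT| = |24.34 − 20.00| = 4.34 °C
|q_surr| = (295.5 × 3.97) × 4.34 = 1173.135 × 4.34 = 5091.4 J
n(NaOH) = 4.45 / 40.0 = 0.11125 mol
Temperature rose, so q_rxn = −|q_surr| = -5.0914 kJ
ΔH = q_rxn / n = -45.77 kJ/mol

ΔH = -45.8 kJ/mol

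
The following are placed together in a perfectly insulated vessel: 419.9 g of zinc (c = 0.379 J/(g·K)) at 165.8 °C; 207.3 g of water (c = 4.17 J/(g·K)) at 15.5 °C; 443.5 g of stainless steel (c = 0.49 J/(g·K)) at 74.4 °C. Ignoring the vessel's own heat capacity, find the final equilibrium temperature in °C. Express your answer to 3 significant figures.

T_f = 45.1 °C

Σ mᵢcᵢ(T − Tᵢ) = 0  ⇒  T = Σ mᵢcᵢTᵢ / Σ mᵢcᵢ
Σ mᵢcᵢ = 419.9×0.379 + 207.3×4.17 + 443.5×0.49 = 1240.8981
Σ mᵢcᵢTᵢ = 159.1421×165.8 + 864.441×15.5 + 217.315×74.4 = 55953
T = 55953 / 1240.8981 = 45.09 °C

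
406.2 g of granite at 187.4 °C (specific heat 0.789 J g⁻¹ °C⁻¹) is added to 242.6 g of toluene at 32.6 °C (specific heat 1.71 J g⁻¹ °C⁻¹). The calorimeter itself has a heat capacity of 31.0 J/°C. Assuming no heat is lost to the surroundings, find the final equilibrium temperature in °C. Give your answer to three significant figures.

T_f = 97.3 °C

Heat lost by granite = heat gained by toluene + calorimeter.
(406.2)(0.789)(187.4 − T) = [(242.6)(1.71) + 31.0](T − 32.6)
320.4918 (187.4 − T) = 445.846 (T − 32.6)
60060 − 320.4918 T = 445.846 T − 14535
74595 = 766.3378 T
T = 97.34 °C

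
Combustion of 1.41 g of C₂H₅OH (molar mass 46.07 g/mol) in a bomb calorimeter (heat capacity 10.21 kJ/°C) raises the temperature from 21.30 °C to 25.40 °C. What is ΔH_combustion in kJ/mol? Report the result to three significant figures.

ΔH = -1370 kJ/mol

ΔT = 25.40 − 21.30 = 4.10 °C
q_cal = C_cal × ΔT = 10.21 × 4.10 = 41.861 kJ
n = 1.41 / 46.07 = 0.03061 mol
q_rxn = −q_cal = -41.861 kJ
ΔH = -41.861 / 0.03061 = -1368 kJ/mol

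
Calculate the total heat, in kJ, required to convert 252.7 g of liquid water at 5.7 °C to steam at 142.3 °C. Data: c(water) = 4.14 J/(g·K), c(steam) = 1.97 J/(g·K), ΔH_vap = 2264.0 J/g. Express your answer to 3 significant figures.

q1 (heat water 5.7→100.0 °C): 252.7 × 4.14 × 94.3 = 98655 J
q2 (vaporize at 100 °C): 252.7 × 2264.0 = 572113 J
q3 (heat steam 100.0→142.3 °C): 252.7 × 1.97 × 42.3 = 21058 J
Total: 98655 + 572113 + 21058 = 691826 J = 692 kJ

q = 692 kJ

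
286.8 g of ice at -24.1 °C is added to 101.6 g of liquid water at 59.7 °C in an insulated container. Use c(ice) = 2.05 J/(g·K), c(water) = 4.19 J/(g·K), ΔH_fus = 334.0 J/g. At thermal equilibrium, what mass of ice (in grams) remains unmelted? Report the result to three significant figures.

Heat to warm all ice to 0 °C: 286.8×2.05×24.1 = 14169 J
Heat released by water cooling to 0 °C: 101.6×4.19×59.7 = 25415 J
25415 J < 14169 + 286.8×334.0 = 109960.2 J, so not all ice melts; final T = 0 °C.
Heat left for melting: 25415 − 14169 = 11246 J
Mass melted = 11246 / 334.0 = 33.67 g
Ice remaining = 286.8 − 33.67 = 253.13 g

m_ice remaining = 253 g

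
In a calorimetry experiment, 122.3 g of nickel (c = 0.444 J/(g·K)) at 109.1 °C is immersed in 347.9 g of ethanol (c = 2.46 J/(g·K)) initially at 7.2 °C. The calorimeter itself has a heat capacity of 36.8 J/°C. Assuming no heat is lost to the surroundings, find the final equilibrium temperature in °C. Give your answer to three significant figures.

T_f = 13.0 °C

Heat lost by nickel = heat gained by ethanol + calorimeter.
(122.3)(0.444)(109.1 − T) = [(347.9)(2.46) + 36.8](T − 7.2)
54.3012 (109.1 − T) = 892.634 (T − 7.2)
5924.3 − 54.3012 T = 892.634 T − 6427.0
12351.3 = 946.9352 T
T = 13.04 °C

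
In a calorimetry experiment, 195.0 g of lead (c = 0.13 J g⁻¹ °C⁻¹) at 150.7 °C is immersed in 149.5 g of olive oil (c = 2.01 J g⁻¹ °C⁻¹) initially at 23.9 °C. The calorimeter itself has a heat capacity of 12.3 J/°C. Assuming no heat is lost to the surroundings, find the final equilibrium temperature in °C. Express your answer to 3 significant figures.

T_f = 33.4 °C

Heat lost by lead = heat gained by olive oil + calorimeter.
(195.0)(0.13)(150.7 − T) = [(149.5)(2.01) + 12.3](T − 23.9)
25.35 (150.7 − T) = 312.795 (T − 23.9)
3820.2 − 25.35 T = 312.795 T − 7475.8
11296.0 = 338.145 T
T = 33.41 °C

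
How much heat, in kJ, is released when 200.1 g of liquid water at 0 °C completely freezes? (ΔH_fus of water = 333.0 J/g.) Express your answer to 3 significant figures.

q = 66.6 kJ

q = m × ΔH_fus = 200.1 × 333.0 = 66630 J = 66.6 kJ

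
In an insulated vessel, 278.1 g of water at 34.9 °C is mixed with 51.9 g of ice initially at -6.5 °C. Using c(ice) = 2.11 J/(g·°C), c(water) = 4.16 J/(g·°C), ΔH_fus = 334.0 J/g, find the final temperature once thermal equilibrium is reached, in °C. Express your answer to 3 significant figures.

T_f = 16.3 °C

Heat to bring ice to 0 °C and melt it: q₁ = 51.9×2.11×6.5 + 51.9×334.0 = 18046 J
Heat the water can supply cooling to 0 °C: 278.1×4.16×34.9 = 40375.7 J > q₁, so all ice melts.
Energy balance: 278.1×4.16×(34.9 − T) = 18046 + 51.9×4.16×(T − 0)
1156.896(34.9 − T) = 18046 + 215.904 T
40375.7 − 18046 = 1372.800 T
T = 22329.7 / 1372.800 = 16.27 °C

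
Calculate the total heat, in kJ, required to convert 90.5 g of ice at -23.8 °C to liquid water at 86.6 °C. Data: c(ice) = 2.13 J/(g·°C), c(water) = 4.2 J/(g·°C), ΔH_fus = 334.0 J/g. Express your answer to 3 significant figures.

q = 67.7 kJ

q1 (heat ice -23.8→0.0 °C): 90.5 × 2.13 × 23.8 = 4588 J
q2 (melt at 0 °C): 90.5 × 334.0 = 30227 J
q3 (heat water 0.0→86.6 °C): 90.5 × 4.2 × 86.6 = 32917 J
Total: 4588 + 30227 + 32917 = 67732 J = 67.7 kJ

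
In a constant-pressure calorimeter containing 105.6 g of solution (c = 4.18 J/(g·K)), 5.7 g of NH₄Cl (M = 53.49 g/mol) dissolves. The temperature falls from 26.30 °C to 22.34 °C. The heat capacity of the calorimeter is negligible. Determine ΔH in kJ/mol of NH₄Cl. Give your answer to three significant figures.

ΔH = 16.4 kJ/mol

|ΔT| = |22.34 − 26.30| = 3.96 °C
|q_surr| = (105.6 × 4.18) × 3.96 = 441.408 × 3.96 = 1748 J
n(NH₄Cl) = 5.7 / 53.49 = 0.1066 mol
Temperature fell, so q_rxn = +|q_surr| = 1.748 kJ
ΔH = q_rxn / n = 16.40 kJ/mol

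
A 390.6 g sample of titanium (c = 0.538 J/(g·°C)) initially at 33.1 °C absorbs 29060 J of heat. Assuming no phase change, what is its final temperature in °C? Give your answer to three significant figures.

ΔT = q / (m c) = 29060 / (390.6 × 0.538) = 138.3 °C
T_f = 33.1 + 138.3 = 171.4 °C

T_f = 171 °C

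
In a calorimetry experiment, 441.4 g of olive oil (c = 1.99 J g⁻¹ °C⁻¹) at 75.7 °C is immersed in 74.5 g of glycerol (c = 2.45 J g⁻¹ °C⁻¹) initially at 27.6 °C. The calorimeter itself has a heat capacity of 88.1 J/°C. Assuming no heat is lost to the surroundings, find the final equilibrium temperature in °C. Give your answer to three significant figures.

T_f = 64.4 °C

Heat lost by olive oil = heat gained by glycerol + calorimeter.
(441.4)(1.99)(75.7 − T) = [(74.5)(2.45) + 88.1](T − 27.6)
878.386 (75.7 − T) = 270.625 (T − 27.6)
66494 − 878.386 T = 270.625 T − 7469.3
73963.3 = 1149.011 T
T = 64.37 °C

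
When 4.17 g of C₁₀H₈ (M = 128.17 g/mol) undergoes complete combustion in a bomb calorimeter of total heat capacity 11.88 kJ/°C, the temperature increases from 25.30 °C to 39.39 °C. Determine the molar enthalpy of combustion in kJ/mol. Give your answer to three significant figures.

ΔT = 39.39 − 25.30 = 14.09 °C
q_cal = C_cal × ΔT = 11.88 × 14.09 = 167.3892 kJ
n = 4.17 / 128.17 = 0.032535 mol
q_rxn = −q_cal = -167.3892 kJ
ΔH = -167.3892 / 0.032535 = -5144.9 kJ/mol

ΔH = -5140 kJ/mol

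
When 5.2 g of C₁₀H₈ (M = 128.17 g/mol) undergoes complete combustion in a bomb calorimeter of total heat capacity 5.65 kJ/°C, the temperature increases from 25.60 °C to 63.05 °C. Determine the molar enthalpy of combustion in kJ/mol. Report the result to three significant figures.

ΔT = 63.05 − 25.60 = 37.45 °C
q_cal = C_cal × ΔT = 5.65 × 37.45 = 211.5925 kJ
n = 5.2 / 128.17 = 0.04057 mol
q_rxn = −q_cal = -211.5925 kJ
ΔH = -211.5925 / 0.04057 = -5215 kJ/mol

ΔH = -5220 kJ/mol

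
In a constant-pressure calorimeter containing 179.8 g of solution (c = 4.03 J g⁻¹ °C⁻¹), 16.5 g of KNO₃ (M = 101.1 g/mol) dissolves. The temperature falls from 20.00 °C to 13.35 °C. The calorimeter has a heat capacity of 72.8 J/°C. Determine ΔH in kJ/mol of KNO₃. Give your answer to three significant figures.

|ΔT| = |13.35 − 20.00| = 6.65 °C
|q_surr| = (179.8 × 4.03 + 72.8) × 6.65 = 797.394 × 6.65 = 5303 J
n(KNO₃) = 16.5 / 101.1 = 0.1632 mol
Temperature fell, so q_rxn = +|q_surr| = 5.303 kJ
ΔH = q_rxn / n = 32.49 kJ/mol

ΔH = 32.5 kJ/mol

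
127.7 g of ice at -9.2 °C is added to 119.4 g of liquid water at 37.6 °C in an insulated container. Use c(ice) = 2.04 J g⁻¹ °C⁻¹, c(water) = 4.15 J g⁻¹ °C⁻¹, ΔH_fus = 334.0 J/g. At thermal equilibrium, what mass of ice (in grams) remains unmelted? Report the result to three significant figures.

Heat to warm all ice to 0 °C: 127.7×2.04×9.2 = 2396.7 J
Heat released by water cooling to 0 °C: 119.4×4.15×37.6 = 18631 J
18631 J < 2396.7 + 127.7×334.0 = 45048.5 J, so not all ice melts; final T = 0 °C.
Heat left for melting: 18631 − 2396.7 = 16234.3 J
Mass melted = 16234.3 / 334.0 = 48.61 g
Ice remaining = 127.7 − 48.61 = 79.09 g

m_ice remaining = 79.1 g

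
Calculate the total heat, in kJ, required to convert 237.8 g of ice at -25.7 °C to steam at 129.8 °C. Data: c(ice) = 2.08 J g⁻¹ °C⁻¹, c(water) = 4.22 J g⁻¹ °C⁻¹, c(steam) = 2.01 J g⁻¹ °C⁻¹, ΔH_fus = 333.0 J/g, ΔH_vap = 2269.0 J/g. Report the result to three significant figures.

q = 746 kJ

q1 (heat ice -25.7→0.0 °C): 237.8 × 2.08 × 25.7 = 12712 J
q2 (melt at 0 °C): 237.8 × 333.0 = 79187 J
q3 (heat water 0.0→100.0 °C): 237.8 × 4.22 × 100.0 = 100352 J
q4 (vaporize at 100 °C): 237.8 × 2269.0 = 539568 J
q5 (heat steam 100.0→129.8 °C): 237.8 × 2.01 × 29.8 = 14244 J
Total: 12712 + 79187 + 100352 + 539568 + 14244 = 746063 J = 746 kJ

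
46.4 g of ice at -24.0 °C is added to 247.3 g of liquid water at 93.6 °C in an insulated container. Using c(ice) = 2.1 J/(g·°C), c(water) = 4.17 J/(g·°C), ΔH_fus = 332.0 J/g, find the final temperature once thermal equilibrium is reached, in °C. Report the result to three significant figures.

Heat to bring ice to 0 °C and melt it: q₁ = 46.4×2.1×24.0 + 46.4×332.0 = 17743 J
Heat the water can supply cooling to 0 °C: 247.3×4.17×93.6 = 96524.2 J > q₁, so all ice melts.
Energy balance: 247.3×4.17×(93.6 − T) = 17743 + 46.4×4.17×(T − 0)
1031.241(93.6 − T) = 17743 + 193.488 T
96524.2 − 17743 = 1224.729 T
T = 78781.2 / 1224.729 = 64.33 °C

T_f = 64.3 °C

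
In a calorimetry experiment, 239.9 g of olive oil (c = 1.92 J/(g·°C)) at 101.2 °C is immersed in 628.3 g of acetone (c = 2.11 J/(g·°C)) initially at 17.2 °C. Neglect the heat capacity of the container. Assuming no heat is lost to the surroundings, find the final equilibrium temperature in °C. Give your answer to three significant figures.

T_f = 38.9 °C

Heat lost by olive oil = heat gained by acetone.
(239.9)(1.92)(101.2 − T) = (628.3)(2.11)(T − 17.2)
460.608 (101.2 − T) = 1325.713 (T − 17.2)
46614 − 460.608 T = 1325.713 T − 22802
69416 = 1786.321 T
T = 38.86 °C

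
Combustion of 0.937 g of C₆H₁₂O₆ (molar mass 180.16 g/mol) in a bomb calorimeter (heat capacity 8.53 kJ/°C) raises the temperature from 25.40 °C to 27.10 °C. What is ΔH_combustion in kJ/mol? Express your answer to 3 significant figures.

ΔH = -2790 kJ/mol

ΔT = 27.10 − 25.40 = 1.70 °C
q_cal = C_cal × ΔT = 8.53 × 1.70 = 14.501 kJ
n = 0.937 / 180.16 = 0.005201 mol
q_rxn = −q_cal = -14.501 kJ
ΔH = -14.501 / 0.005201 = -2788 kJ/mol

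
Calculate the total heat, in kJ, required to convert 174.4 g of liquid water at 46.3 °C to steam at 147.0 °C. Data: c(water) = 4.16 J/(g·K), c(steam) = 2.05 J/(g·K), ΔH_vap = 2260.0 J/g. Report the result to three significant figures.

q1 (heat water 46.3→100.0 °C): 174.4 × 4.16 × 53.7 = 38960 J
q2 (vaporize at 100 °C): 174.4 × 2260.0 = 394144 J
q3 (heat steam 100.0→147.0 °C): 174.4 × 2.05 × 47.0 = 16803 J
Total: 38960 + 394144 + 16803 = 449907 J = 450 kJ

q = 450 kJ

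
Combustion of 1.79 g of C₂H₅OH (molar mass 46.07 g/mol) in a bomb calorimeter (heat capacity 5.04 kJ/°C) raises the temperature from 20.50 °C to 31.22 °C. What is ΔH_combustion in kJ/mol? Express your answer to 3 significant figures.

ΔT = 31.22 − 20.50 = 10.72 °C
q_cal = C_cal × ΔT = 5.04 × 10.72 = 54.0288 kJ
n = 1.79 / 46.07 = 0.03885 mol
q_rxn = −q_cal = -54.0288 kJ
ΔH = -54.0288 / 0.03885 = -1391 kJ/mol

ΔH = -1390 kJ/mol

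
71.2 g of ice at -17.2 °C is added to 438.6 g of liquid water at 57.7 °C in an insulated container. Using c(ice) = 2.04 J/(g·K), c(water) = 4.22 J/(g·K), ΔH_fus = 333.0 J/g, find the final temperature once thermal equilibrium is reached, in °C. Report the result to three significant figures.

T_f = 37.5 °C

Heat to bring ice to 0 °C and melt it: q₁ = 71.2×2.04×17.2 + 71.2×333.0 = 26208 J
Heat the water can supply cooling to 0 °C: 438.6×4.22×57.7 = 106796 J > q₁, so all ice melts.
Energy balance: 438.6×4.22×(57.7 − T) = 26208 + 71.2×4.22×(T − 0)
1850.892(57.7 − T) = 26208 + 300.464 T
106796 − 26208 = 2151.356 T
T = 80588 / 2151.356 = 37.46 °C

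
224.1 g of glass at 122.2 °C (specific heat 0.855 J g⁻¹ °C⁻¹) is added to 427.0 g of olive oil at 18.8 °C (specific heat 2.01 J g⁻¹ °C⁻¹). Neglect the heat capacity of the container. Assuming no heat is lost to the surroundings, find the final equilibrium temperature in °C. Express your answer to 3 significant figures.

T_f = 37.7 °C

Heat lost by glass = heat gained by olive oil.
(224.1)(0.855)(122.2 − T) = (427.0)(2.01)(T − 18.8)
191.6055 (122.2 − T) = 858.27 (T − 18.8)
23414 − 191.6055 T = 858.27 T − 16135
39549 = 1049.8755 T
T = 37.67 °C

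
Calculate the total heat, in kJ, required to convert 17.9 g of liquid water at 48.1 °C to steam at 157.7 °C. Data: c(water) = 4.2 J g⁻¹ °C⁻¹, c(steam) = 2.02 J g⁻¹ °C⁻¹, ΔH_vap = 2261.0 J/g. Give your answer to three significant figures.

q1 (heat water 48.1→100.0 °C): 17.9 × 4.2 × 51.9 = 3902 J
q2 (vaporize at 100 °C): 17.9 × 2261.0 = 40472 J
q3 (heat steam 100.0→157.7 °C): 17.9 × 2.02 × 57.7 = 2086 J
Total: 3902 + 40472 + 2086 = 46460 J = 46.5 kJ

q = 46.5 kJ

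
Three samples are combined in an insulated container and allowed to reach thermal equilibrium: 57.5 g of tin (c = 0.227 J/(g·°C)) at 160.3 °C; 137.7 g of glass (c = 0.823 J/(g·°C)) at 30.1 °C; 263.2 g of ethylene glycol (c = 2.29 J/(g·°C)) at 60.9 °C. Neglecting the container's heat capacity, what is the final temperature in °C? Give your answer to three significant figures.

T_f = 57.9 °C

Σ mᵢcᵢ(T − Tᵢ) = 0  ⇒  T = Σ mᵢcᵢTᵢ / Σ mᵢcᵢ
Σ mᵢcᵢ = 57.5×0.227 + 137.7×0.823 + 263.2×2.29 = 729.1076
Σ mᵢcᵢTᵢ = 13.0525×160.3 + 113.3271×30.1 + 602.728×60.9 = 42210
T = 42210 / 729.1076 = 57.89 °C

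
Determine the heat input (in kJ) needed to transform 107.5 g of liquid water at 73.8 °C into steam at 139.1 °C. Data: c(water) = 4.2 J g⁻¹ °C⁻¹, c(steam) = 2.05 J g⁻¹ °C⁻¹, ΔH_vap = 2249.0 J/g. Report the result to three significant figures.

q = 262 kJ

q1 (heat water 73.8→100.0 °C): 107.5 × 4.2 × 26.2 = 11829 J
q2 (vaporize at 100 °C): 107.5 × 2249.0 = 241768 J
q3 (heat steam 100.0→139.1 °C): 107.5 × 2.05 × 39.1 = 8617 J
Total: 11829 + 241768 + 8617 = 262214 J = 262 kJ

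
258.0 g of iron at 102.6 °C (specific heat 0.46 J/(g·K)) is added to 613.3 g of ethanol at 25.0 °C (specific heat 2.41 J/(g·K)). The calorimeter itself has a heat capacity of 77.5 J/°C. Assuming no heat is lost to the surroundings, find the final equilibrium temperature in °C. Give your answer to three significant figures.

Heat lost by iron = heat gained by ethanol + calorimeter.
(258.0)(0.46)(102.6 − T) = [(613.3)(2.41) + 77.5](T − 25.0)
118.68 (102.6 − T) = 1555.553 (T − 25.0)
12177 − 118.68 T = 1555.553 T − 38889
51066 = 1674.233 T
T = 30.50 °C

T_f = 30.5 °C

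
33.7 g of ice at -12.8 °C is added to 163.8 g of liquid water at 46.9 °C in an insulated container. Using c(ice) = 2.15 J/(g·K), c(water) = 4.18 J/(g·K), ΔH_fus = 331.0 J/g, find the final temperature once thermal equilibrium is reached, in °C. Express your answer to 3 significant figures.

T_f = 24.3 °C

Heat to bring ice to 0 °C and melt it: q₁ = 33.7×2.15×12.8 + 33.7×331.0 = 12082 J
Heat the water can supply cooling to 0 °C: 163.8×4.18×46.9 = 32111.7 J > q₁, so all ice melts.
Energy balance: 163.8×4.18×(46.9 − T) = 12082 + 33.7×4.18×(T − 0)
684.684(46.9 − T) = 12082 + 140.866 T
32111.7 − 12082 = 825.550 T
T = 20029.7 / 825.550 = 24.26 °C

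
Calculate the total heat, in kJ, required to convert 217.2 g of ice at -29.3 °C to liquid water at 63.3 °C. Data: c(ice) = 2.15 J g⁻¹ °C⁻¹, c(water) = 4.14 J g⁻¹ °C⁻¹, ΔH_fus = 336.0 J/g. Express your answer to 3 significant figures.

q1 (heat ice -29.3→0.0 °C): 217.2 × 2.15 × 29.3 = 13683 J
q2 (melt at 0 °C): 217.2 × 336.0 = 72979 J
q3 (heat water 0.0→63.3 °C): 217.2 × 4.14 × 63.3 = 56920 J
Total: 13683 + 72979 + 56920 = 143582 J = 144 kJ

q = 144 kJ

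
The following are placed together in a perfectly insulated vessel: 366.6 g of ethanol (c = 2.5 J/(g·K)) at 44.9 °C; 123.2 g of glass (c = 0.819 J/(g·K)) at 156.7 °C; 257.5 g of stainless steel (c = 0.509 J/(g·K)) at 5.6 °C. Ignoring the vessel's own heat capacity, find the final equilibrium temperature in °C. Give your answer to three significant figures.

Σ mᵢcᵢ(T − Tᵢ) = 0  ⇒  T = Σ mᵢcᵢTᵢ / Σ mᵢcᵢ
Σ mᵢcᵢ = 366.6×2.5 + 123.2×0.819 + 257.5×0.509 = 1148.4683
Σ mᵢcᵢTᵢ = 916.5×44.9 + 100.9008×156.7 + 131.0675×5.6 = 57696
T = 57696 / 1148.4683 = 50.24 °C

T_f = 50.2 °C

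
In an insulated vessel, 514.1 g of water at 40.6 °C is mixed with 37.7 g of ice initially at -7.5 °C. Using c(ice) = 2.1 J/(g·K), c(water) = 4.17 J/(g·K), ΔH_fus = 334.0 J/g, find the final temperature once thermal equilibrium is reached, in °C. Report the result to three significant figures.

T_f = 32.1 °C

Heat to bring ice to 0 °C and melt it: q₁ = 37.7×2.1×7.5 + 37.7×334.0 = 13186 J
Heat the water can supply cooling to 0 °C: 514.1×4.17×40.6 = 87038.2 J > q₁, so all ice melts.
Energy balance: 514.1×4.17×(40.6 − T) = 13186 + 37.7×4.17×(T − 0)
2143.797(40.6 − T) = 13186 + 157.209 T
87038.2 − 13186 = 2301.006 T
T = 73852.2 / 2301.006 = 32.10 °C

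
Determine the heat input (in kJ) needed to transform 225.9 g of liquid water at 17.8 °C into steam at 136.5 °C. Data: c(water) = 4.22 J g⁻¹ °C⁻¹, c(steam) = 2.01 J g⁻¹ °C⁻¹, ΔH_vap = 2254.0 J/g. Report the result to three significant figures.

q = 604 kJ

q1 (heat water 17.8→100.0 °C): 225.9 × 4.22 × 82.2 = 78361 J
q2 (vaporize at 100 °C): 225.9 × 2254.0 = 509179 J
q3 (heat steam 100.0→136.5 °C): 225.9 × 2.01 × 36.5 = 16573 J
Total: 78361 + 509179 + 16573 = 604113 J = 604 kJ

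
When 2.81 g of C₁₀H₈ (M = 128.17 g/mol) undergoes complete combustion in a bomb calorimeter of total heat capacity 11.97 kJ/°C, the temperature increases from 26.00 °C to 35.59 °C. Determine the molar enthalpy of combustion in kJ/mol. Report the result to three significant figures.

ΔH = -5240 kJ/mol

ΔT = 35.59 − 26.00 = 9.59 °C
q_cal = C_cal × ΔT = 11.97 × 9.59 = 114.7923 kJ
n = 2.81 / 128.17 = 0.02192 mol
q_rxn = −q_cal = -114.7923 kJ
ΔH = -114.7923 / 0.02192 = -5237 kJ/mol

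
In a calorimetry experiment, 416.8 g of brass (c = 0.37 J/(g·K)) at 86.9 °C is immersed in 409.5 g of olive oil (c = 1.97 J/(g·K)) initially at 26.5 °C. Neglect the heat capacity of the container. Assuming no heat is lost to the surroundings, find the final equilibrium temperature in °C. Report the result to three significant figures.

Heat lost by brass = heat gained by olive oil.
(416.8)(0.37)(86.9 − T) = (409.5)(1.97)(T − 26.5)
154.216 (86.9 − T) = 806.715 (T − 26.5)
13401 − 154.216 T = 806.715 T − 21378
34779 = 960.931 T
T = 36.19 °C

T_f = 36.2 °C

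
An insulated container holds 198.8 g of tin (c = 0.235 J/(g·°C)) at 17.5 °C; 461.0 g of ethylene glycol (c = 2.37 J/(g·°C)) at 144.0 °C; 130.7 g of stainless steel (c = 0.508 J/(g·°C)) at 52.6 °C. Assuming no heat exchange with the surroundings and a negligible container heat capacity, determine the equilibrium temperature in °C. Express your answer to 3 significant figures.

Σ mᵢcᵢ(T − Tᵢ) = 0  ⇒  T = Σ mᵢcᵢTᵢ / Σ mᵢcᵢ
Σ mᵢcᵢ = 198.8×0.235 + 461.0×2.37 + 130.7×0.508 = 1205.6836
Σ mᵢcᵢTᵢ = 46.718×17.5 + 1092.57×144.0 + 66.3956×52.6 = 161640
T = 161640 / 1205.6836 = 134.1 °C

T_f = 134 °C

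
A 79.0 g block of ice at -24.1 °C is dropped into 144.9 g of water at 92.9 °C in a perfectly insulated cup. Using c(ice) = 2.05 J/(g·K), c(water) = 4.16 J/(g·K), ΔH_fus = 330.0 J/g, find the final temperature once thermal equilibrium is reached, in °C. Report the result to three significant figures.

T_f = 27.9 °C

Heat to bring ice to 0 °C and melt it: q₁ = 79.0×2.05×24.1 + 79.0×330.0 = 29973 J
Heat the water can supply cooling to 0 °C: 144.9×4.16×92.9 = 55998.6 J > q₁, so all ice melts.
Energy balance: 144.9×4.16×(92.9 − T) = 29973 + 79.0×4.16×(T − 0)
602.784(92.9 − T) = 29973 + 328.64 T
55998.6 − 29973 = 931.424 T
T = 26025.6 / 931.424 = 27.94 °C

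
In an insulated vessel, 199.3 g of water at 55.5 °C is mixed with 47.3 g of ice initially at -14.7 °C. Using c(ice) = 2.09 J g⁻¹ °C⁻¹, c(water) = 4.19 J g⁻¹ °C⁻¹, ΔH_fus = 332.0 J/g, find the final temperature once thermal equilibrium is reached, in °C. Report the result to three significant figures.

T_f = 28.2 °C

Heat to bring ice to 0 °C and melt it: q₁ = 47.3×2.09×14.7 + 47.3×332.0 = 17157 J
Heat the water can supply cooling to 0 °C: 199.3×4.19×55.5 = 46346.2 J > q₁, so all ice melts.
Energy balance: 199.3×4.19×(55.5 − T) = 17157 + 47.3×4.19×(T − 0)
835.067(55.5 − T) = 17157 + 198.187 T
46346.2 − 17157 = 1033.254 T
T = 29189.2 / 1033.254 = 28.2498 °C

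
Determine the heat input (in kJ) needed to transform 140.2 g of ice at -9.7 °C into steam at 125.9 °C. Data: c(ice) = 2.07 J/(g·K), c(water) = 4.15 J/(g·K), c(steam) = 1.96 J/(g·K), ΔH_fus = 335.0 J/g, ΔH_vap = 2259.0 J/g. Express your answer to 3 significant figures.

q = 432 kJ

q1 (heat ice -9.7→0.0 °C): 140.2 × 2.07 × 9.7 = 2815 J
q2 (melt at 0 °C): 140.2 × 335.0 = 46967 J
q3 (heat water 0.0→100.0 °C): 140.2 × 4.15 × 100.0 = 58183 J
q4 (vaporize at 100 °C): 140.2 × 2259.0 = 316712 J
q5 (heat steam 100.0→125.9 °C): 140.2 × 1.96 × 25.9 = 7117 J
Total: 2815 + 46967 + 58183 + 316712 + 7117 = 431794 J = 432 kJ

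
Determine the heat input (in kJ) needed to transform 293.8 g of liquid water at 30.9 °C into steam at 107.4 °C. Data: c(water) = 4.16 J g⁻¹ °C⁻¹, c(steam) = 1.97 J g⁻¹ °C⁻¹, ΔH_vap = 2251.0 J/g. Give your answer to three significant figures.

q1 (heat water 30.9→100.0 °C): 293.8 × 4.16 × 69.1 = 84455 J
q2 (vaporize at 100 °C): 293.8 × 2251.0 = 661344 J
q3 (heat steam 100.0→107.4 °C): 293.8 × 1.97 × 7.4 = 4283 J
Total: 84455 + 661344 + 4283 = 750082 J = 750 kJ

q = 750 kJ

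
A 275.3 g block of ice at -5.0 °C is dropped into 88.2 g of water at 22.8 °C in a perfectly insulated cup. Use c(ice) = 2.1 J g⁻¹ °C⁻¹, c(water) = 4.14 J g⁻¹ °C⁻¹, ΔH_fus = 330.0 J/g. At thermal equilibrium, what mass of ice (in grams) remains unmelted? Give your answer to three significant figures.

m_ice remaining = 259 g

Heat to warm all ice to 0 °C: 275.3×2.1×5.0 = 2890.7 J
Heat released by water cooling to 0 °C: 88.2×4.14×22.8 = 8325.4 J
8325.4 J < 2890.7 + 275.3×330.0 = 93739.7 J, so not all ice melts; final T = 0 °C.
Heat left for melting: 8325.4 − 2890.7 = 5434.7 J
Mass melted = 5434.7 / 330.0 = 16.47 g
Ice remaining = 275.3 − 16.47 = 258.83 g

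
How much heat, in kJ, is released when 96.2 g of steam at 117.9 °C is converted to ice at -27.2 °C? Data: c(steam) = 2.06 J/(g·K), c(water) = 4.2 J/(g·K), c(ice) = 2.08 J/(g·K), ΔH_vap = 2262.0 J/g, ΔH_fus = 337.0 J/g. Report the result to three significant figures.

q = 299 kJ

q1 (cool steam 117.9→100 °C): 96.2 × 2.06 × 17.9 = 3547 J
q2 (condense at 100 °C): 96.2 × 2262.0 = 217604 J
q3 (cool water 100→0 °C): 96.2 × 4.2 × 100.0 = 40404 J
q4 (freeze at 0 °C): 96.2 × 337.0 = 32419 J
q5 (cool ice 0→-27.2 °C): 96.2 × 2.08 × 27.2 = 5443 J
Total: 3547 + 217604 + 40404 + 32419 + 5443 = 299417 J = 299 kJ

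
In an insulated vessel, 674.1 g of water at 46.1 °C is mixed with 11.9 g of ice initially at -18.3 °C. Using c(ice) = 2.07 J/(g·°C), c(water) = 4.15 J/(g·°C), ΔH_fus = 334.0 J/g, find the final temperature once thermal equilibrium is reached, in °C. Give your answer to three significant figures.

Heat to bring ice to 0 °C and melt it: q₁ = 11.9×2.07×18.3 + 11.9×334.0 = 4425.4 J
Heat the water can supply cooling to 0 °C: 674.1×4.15×46.1 = 128965 J > q₁, so all ice melts.
Energy balance: 674.1×4.15×(46.1 − T) = 4425.4 + 11.9×4.15×(T − 0)
2797.515(46.1 − T) = 4425.4 + 49.385 T
128965 − 4425.4 = 2846.900 T
T = 124539.6 / 2846.900 = 43.746 °C

T_f = 43.7 °C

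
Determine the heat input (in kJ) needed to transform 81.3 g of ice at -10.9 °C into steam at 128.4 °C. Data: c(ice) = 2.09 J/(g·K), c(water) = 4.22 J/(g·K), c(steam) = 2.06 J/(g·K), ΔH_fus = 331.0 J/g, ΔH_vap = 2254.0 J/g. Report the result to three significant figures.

q1 (heat ice -10.9→0.0 °C): 81.3 × 2.09 × 10.9 = 1852 J
q2 (melt at 0 °C): 81.3 × 331.0 = 26910 J
q3 (heat water 0.0→100.0 °C): 81.3 × 4.22 × 100.0 = 34309 J
q4 (vaporize at 100 °C): 81.3 × 2254.0 = 183250 J
q5 (heat steam 100.0→128.4 °C): 81.3 × 2.06 × 28.4 = 4756 J
Total: 1852 + 26910 + 34309 + 183250 + 4756 = 251077 J = 251 kJ

q = 251 kJ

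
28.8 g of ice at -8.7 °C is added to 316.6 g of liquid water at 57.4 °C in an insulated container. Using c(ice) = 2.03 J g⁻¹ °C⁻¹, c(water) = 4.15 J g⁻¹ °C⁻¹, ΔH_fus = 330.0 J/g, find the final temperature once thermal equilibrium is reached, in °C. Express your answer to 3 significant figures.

T_f = 45.6 °C

Heat to bring ice to 0 °C and melt it: q₁ = 28.8×2.03×8.7 + 28.8×330.0 = 10013 J
Heat the water can supply cooling to 0 °C: 316.6×4.15×57.4 = 75417.3 J > q₁, so all ice melts.
Energy balance: 316.6×4.15×(57.4 − T) = 10013 + 28.8×4.15×(T − 0)
1313.89(57.4 − T) = 10013 + 119.52 T
75417.3 − 10013 = 1433.41 T
T = 65404.3 / 1433.41 = 45.63 °C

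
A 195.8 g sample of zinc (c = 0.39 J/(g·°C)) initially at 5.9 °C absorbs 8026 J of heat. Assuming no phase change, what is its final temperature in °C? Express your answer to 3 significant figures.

ΔT = q / (m c) = 8026 / (195.8 × 0.39) = 105.1 °C
T_f = 5.9 + 105.1 = 111.0 °C

T_f = 111 °C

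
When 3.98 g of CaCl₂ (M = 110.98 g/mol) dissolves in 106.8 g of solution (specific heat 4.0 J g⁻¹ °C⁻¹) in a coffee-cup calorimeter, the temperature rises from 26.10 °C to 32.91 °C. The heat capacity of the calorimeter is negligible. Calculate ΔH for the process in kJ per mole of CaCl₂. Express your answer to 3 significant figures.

|ΔT| = |32.91 − 26.10| = 6.81 °C
|q_surr| = (106.8 × 4.0) × 6.81 = 427.2 × 6.81 = 2909 J
n(CaCl₂) = 3.98 / 110.98 = 0.03586 mol
Temperature rose, so q_rxn = −|q_surr| = -2.909 kJ
ΔH = q_rxn / n = -81.12 kJ/mol

ΔH = -81.1 kJ/mol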